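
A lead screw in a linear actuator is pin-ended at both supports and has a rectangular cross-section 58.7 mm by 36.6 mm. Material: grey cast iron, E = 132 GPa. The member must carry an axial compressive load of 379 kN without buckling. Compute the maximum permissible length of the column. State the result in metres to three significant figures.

L_max ≈ 0.908 m

Buckling occurs about the weak axis: I_min = h·b³/12 with b = 36.6 mm (the shorter side).
I_min = 58.7×36.6³/12 = 2.398×10^5 mm⁴
I = 2.398×10^-7 m⁴
At the buckling limit P_cr = P = 3.790×10^5 N
From P_cr = π²EI/(K·L)²:  L = (1/K)·√(π²EI/P_cr) = (1/1)·√(π²×1.32×10^11×2.398×10^-7/3.790×10^5)
L = 0.908 m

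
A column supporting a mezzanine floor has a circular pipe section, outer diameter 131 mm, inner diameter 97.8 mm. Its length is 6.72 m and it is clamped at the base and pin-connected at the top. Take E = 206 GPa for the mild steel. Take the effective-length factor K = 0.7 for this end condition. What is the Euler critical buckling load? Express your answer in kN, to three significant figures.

d_o = 131 mm, d_i = 97.8 mm
I = π(d_o⁴ − d_i⁴)/64 = π(131⁴ − 97.80⁴)/64 = 9.965×10^6 mm⁴
I = 9.965×10^6 mm⁴ = 9.965×10^-6 m⁴
Effective length L_e = K·L = 0.7 × 6.72 = 4.704 m
P_cr = π²EI / L_e² = π² × 206×10⁹ × 9.965×10^-6 / 4.704² = 9.156×10^5 N

P_cr ≈ 916 kN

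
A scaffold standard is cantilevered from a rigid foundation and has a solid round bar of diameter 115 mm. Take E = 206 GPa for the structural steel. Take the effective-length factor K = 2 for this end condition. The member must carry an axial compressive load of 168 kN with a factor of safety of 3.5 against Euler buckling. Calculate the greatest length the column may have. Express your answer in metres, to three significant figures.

L_max ≈ 2.72 m

I = πd⁴/64 = π×115⁴/64 = 8.585×10^6 mm⁴
I = 8.585×10^-6 m⁴
Required critical load P_cr = n·P = 3.5 × 168 = 588.0 kN = 5.880×10^5 N
From P_cr = π²EI/(K·L)²:  L = (1/K)·√(π²EI/P_cr) = (1/2)·√(π²×2.06×10^11×8.585×10^-6/5.880×10^5)
L = 2.72 m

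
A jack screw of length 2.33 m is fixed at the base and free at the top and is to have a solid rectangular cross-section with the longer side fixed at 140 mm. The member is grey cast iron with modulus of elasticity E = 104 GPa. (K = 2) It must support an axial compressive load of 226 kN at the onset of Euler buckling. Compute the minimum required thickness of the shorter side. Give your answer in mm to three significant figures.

L_e = K·L = 2 × 2.33 = 4.660 m
Required I = P_cr·L_e²/(π²E) = 2.260×10^5 × 4.660² / (π² × 1.04×10^11) = 4.781×10^-6 m⁴
I_req = 4.781×10^6 mm⁴
Rectangle, weak axis: I_min = h·b³/12 with h = 140 mm fixed  ⇒  b = (12I/h)^(1/3) = 74.3 mm

b ≈ 74.3 mm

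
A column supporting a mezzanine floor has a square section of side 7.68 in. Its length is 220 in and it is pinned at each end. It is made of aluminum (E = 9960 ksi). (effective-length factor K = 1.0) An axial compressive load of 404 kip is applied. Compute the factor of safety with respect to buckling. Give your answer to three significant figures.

n ≈ 1.46

I = a⁴/12 = 7.68⁴/12 = 289.9 in⁴
Effective length L_e = K·L = 1 × 220 = 220.0 in
P_cr = π²EI / L_e² = π² × 9960×10³ × 289.9 / 220.0² = 5.888×10^5 lb
Factor of safety n = P_cr / P = 588.81 / 404 = 1.46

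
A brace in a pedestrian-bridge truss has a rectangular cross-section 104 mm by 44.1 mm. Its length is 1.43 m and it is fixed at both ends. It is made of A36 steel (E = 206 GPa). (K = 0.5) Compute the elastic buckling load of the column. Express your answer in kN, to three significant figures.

Buckling occurs about the weak axis: I_min = h·b³/12 with b = 44.1 mm (the shorter side).
I_min = 104×44.1³/12 = 7.433×10^5 mm⁴
I = 7.433×10^5 mm⁴ = 7.433×10^-7 m⁴
Effective length L_e = K·L = 0.5 × 1.43 = 0.7150 m
P_cr = π²EI / L_e² = π² × 206×10⁹ × 7.433×10^-7 / 0.7150² = 2.956×10^6 N

P_cr ≈ 2960 kN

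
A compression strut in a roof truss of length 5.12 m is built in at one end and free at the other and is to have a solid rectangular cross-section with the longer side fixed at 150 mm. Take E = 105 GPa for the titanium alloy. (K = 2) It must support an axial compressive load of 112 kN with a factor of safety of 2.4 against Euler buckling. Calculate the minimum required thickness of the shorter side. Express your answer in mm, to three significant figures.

Required P_cr = n·P = 2.4 × 112 = 268.8 kN
L_e = K·L = 2 × 5.12 = 10.24 m
Required I = P_cr·L_e²/(π²E) = 2.688×10^5 × 10.24² / (π² × 1.05×10^11) = 2.720×10^-5 m⁴
I_req = 2.720×10^7 mm⁴
Rectangle, weak axis: I_min = h·b³/12 with h = 150 mm fixed  ⇒  b = (12I/h)^(1/3) = 130 mm

b ≈ 130 mm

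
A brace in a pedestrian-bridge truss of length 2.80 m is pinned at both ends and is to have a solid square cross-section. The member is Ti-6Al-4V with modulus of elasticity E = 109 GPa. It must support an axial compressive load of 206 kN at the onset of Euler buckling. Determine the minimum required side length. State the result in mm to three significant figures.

a ≈ 65.1 mm

L_e = K·L = 1 × 2.80 = 2.800 m
Required I = P_cr·L_e²/(π²E) = 2.060×10^5 × 2.800² / (π² × 1.09×10^11) = 1.501×10^-6 m⁴
I_req = 1.501×10^6 mm⁴
Solid square: I = a⁴/12  ⇒  a = (12I)^(1/4) = (12×1.501×10^6)^(1/4) = 65.1 mm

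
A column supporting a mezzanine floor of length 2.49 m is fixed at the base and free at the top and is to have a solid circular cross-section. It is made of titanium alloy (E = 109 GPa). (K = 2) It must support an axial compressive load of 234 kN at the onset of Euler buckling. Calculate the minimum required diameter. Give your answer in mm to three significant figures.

L_e = K·L = 2 × 2.49 = 4.980 m
Required I = P_cr·L_e²/(π²E) = 2.340×10^5 × 4.980² / (π² × 1.09×10^11) = 5.394×10^-6 m⁴
I_req = 5.394×10^6 mm⁴
Solid circle: I = πd⁴/64  ⇒  d = (64I/π)^(1/4) = (64×5.394×10^6/π)^(1/4) = 102 mm

d ≈ 102 mm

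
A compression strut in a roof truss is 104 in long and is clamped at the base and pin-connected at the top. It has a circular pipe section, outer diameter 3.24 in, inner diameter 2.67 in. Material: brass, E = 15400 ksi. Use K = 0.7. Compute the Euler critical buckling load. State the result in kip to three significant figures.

P_cr ≈ 83.6 kip

d_o = 3.24 in, d_i = 2.67 in
I = π(d_o⁴ − d_i⁴)/64 = π(3.24⁴ − 2.670⁴)/64 = 2.915 in⁴
Effective length L_e = K·L = 0.7 × 104 = 72.80 in
P_cr = π²EI / L_e² = π² × 15400×10³ × 2.915 / 72.80² = 8.359×10^4 lb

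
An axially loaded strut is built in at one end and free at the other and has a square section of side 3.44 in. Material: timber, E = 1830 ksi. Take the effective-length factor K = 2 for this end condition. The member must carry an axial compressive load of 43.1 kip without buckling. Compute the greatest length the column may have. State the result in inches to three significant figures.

I = a⁴/12 = 3.44⁴/12 = 11.67 in⁴
At the buckling limit P_cr = P = 4.310×10^4 lb
From P_cr = π²EI/(K·L)²:  L = (1/K)·√(π²EI/P_cr) = (1/2)·√(π²×1.83×10^6×11.67/4.310×10^4)
L = 35.0 in

L_max ≈ 35.0 in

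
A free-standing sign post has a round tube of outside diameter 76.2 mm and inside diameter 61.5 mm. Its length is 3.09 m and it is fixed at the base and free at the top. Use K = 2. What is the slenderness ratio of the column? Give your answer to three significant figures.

d_o = 76.2 mm, d_i = 61.5 mm
I = π(d_o⁴ − d_i⁴)/64 = π(76.2⁴ − 61.50⁴)/64 = 9.528×10^5 mm⁴
A = 1.590×10^3 mm²;  r_min = √(I/A) = √(9.528×10^5/1.590×10^3) = 24.48 mm
L_e = K·L = 2 × 3.09 m = 6.180 m = 6180.0 mm
λ = L_e / r_min = 6180.0 / 24.48 = 252

λ ≈ 252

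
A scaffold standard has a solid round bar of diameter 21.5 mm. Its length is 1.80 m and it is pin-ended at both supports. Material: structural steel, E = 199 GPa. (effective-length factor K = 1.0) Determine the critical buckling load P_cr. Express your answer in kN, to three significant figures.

P_cr ≈ 6.36 kN

I = πd⁴/64 = π×21.5⁴/64 = 1.049×10^4 mm⁴
I = 1.049×10^4 mm⁴ = 1.049×10^-8 m⁴
Effective length L_e = K·L = 1 × 1.80 = 1.800 m
P_cr = π²EI / L_e² = π² × 199×10⁹ × 1.049×10^-8 / 1.800² = 6.358×10^3 N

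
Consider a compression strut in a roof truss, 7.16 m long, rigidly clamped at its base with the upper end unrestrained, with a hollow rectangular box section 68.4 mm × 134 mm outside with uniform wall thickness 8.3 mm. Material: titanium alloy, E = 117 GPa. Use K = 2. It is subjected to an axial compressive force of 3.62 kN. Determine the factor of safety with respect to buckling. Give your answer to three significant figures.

Inner dimensions: h_i = 134 − 2×8.3 = 117.4 mm, b_i = 68.4 − 2×8.3 = 51.80 mm
Weak-axis I_min = (h_o·b_o³ − h_i·b_i³)/12 with b_o = 68.4, b_i = 51.80 mm (shorter outer/inner sides).
I_min = (134×68.4³ − 117.4×51.80³)/12 = 2.214×10^6 mm⁴
I = 2.214×10^6 mm⁴ = 2.214×10^-6 m⁴
Effective length L_e = K·L = 2 × 7.16 = 14.32 m
P_cr = π²EI / L_e² = π² × 117×10⁹ × 2.214×10^-6 / 14.32² = 1.247×10^4 N
Factor of safety n = P_cr / P = 12.466 / 3.62 = 3.44

n ≈ 3.44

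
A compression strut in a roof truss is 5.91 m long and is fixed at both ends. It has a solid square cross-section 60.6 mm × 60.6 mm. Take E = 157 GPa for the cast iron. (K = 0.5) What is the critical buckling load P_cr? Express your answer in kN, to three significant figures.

P_cr ≈ 199 kN

I = a⁴/12 = 60.6⁴/12 = 1.124×10^6 mm⁴
I = 1.124×10^6 mm⁴ = 1.124×10^-6 m⁴
Effective length L_e = K·L = 0.5 × 5.91 = 2.955 m
P_cr = π²EI / L_e² = π² × 157×10⁹ × 1.124×10^-6 / 2.955² = 1.994×10^5 N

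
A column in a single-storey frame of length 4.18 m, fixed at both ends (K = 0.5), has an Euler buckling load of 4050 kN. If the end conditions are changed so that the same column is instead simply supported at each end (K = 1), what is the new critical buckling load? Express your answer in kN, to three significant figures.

P_cr ∝ 1/K², so P_cr,new = P_cr,old × (K_old/K_new)² = 4050 × (0.5/1)²
= 4050 × 0.2500 = 1010 kN

P_cr ≈ 1010 kN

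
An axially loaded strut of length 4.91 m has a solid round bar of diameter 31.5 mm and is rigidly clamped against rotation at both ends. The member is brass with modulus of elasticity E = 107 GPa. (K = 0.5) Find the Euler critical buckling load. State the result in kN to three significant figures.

P_cr ≈ 8.47 kN

I = πd⁴/64 = π×31.5⁴/64 = 4.833×10^4 mm⁴
I = 4.833×10^4 mm⁴ = 4.833×10^-8 m⁴
Effective length L_e = K·L = 0.5 × 4.91 = 2.455 m
P_cr = π²EI / L_e² = π² × 107×10⁹ × 4.833×10^-8 / 2.455² = 8.468×10^3 N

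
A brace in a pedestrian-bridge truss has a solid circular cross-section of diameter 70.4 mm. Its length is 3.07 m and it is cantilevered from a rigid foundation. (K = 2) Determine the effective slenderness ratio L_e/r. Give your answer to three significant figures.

λ ≈ 349

For a solid circle r = d/4 = 70.4/4 = 17.60 mm
L_e = K·L = 2 × 3.07 m = 6.140 m = 6140.0 mm
λ = L_e / r_min = 6140.0 / 17.60 = 349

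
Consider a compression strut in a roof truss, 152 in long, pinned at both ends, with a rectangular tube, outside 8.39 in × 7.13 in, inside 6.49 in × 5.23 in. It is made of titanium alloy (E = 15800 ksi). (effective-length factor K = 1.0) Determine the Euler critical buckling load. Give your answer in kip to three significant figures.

P_cr ≈ 1190 kip

Weak-axis I_min = (h_o·b_o³ − h_i·b_i³)/12 with b_o = 7.13, b_i = 5.230 in (shorter outer/inner sides).
I_min = (8.39×7.13³ − 6.490×5.230³)/12 = 176.1 in⁴
Effective length L_e = K·L = 1 × 152 = 152.0 in
P_cr = π²EI / L_e² = π² × 15800×10³ × 176.1 / 152.0² = 1.188×10^6 lb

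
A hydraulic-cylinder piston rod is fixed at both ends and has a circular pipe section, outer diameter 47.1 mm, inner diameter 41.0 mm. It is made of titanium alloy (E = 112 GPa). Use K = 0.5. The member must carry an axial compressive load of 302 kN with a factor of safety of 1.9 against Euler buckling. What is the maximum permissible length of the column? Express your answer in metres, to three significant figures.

d_o = 47.1 mm, d_i = 41.0 mm
I = π(d_o⁴ − d_i⁴)/64 = π(47.1⁴ − 41.00⁴)/64 = 1.029×10^5 mm⁴
I = 1.029×10^-7 m⁴
Required critical load P_cr = n·P = 1.9 × 302 = 573.8 kN = 5.738×10^5 N
From P_cr = π²EI/(K·L)²:  L = (1/K)·√(π²EI/P_cr) = (1/0.5)·√(π²×1.12×10^11×1.029×10^-7/5.738×10^5)
L = 0.890 m

L_max ≈ 0.890 m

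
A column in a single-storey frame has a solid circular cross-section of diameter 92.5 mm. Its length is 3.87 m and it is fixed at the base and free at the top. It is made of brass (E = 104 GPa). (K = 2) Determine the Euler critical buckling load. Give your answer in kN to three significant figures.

I = πd⁴/64 = π×92.5⁴/64 = 3.594×10^6 mm⁴
I = 3.594×10^6 mm⁴ = 3.594×10^-6 m⁴
Effective length L_e = K·L = 2 × 3.87 = 7.740 m
P_cr = π²EI / L_e² = π² × 104×10⁹ × 3.594×10^-6 / 7.740² = 6.157×10^4 N

P_cr ≈ 61.6 kN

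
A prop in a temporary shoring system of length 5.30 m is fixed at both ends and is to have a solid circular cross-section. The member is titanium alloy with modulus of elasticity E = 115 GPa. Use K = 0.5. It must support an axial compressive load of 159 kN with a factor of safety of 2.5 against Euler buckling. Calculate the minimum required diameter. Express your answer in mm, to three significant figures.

d ≈ 84.1 mm

Required P_cr = n·P = 2.5 × 159 = 397.5 kN
L_e = K·L = 0.5 × 5.30 = 2.650 m
Required I = P_cr·L_e²/(π²E) = 3.975×10^5 × 2.650² / (π² × 1.15×10^11) = 2.459×10^-6 m⁴
I_req = 2.459×10^6 mm⁴
Solid circle: I = πd⁴/64  ⇒  d = (64I/π)^(1/4) = (64×2.459×10^6/π)^(1/4) = 84.1 mm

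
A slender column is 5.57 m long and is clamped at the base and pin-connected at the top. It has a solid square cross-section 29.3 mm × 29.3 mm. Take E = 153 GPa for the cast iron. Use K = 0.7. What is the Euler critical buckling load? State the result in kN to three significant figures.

P_cr ≈ 6.10 kN

I = a⁴/12 = 29.3⁴/12 = 6.142×10^4 mm⁴
I = 6.142×10^4 mm⁴ = 6.142×10^-8 m⁴
Effective length L_e = K·L = 0.7 × 5.57 = 3.899 m
P_cr = π²EI / L_e² = π² × 153×10⁹ × 6.142×10^-8 / 3.899² = 6.101×10^3 N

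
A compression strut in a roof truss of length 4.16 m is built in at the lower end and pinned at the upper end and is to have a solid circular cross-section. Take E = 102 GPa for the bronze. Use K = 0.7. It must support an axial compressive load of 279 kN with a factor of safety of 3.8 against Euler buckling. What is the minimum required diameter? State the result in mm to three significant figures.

Required P_cr = n·P = 3.8 × 279 = 1060 kN
L_e = K·L = 0.7 × 4.16 = 2.912 m
Required I = P_cr·L_e²/(π²E) = 1.060×10^6 × 2.912² / (π² × 1.02×10^11) = 8.930×10^-6 m⁴
I_req = 8.930×10^6 mm⁴
Solid circle: I = πd⁴/64  ⇒  d = (64I/π)^(1/4) = (64×8.930×10^6/π)^(1/4) = 116 mm

d ≈ 116 mm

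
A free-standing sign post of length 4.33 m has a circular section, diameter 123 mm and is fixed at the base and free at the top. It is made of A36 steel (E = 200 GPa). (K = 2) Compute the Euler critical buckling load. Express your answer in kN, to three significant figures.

P_cr ≈ 296 kN

I = πd⁴/64 = π×123⁴/64 = 1.124×10^7 mm⁴
I = 1.124×10^7 mm⁴ = 1.124×10^-5 m⁴
Effective length L_e = K·L = 2 × 4.33 = 8.660 m
P_cr = π²EI / L_e² = π² × 200×10⁹ × 1.124×10^-5 / 8.660² = 2.957×10^5 N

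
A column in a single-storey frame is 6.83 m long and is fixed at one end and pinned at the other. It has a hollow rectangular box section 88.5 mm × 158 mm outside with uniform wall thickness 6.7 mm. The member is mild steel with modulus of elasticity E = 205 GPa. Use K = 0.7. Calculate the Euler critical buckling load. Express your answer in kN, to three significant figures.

P_cr ≈ 356 kN

Inner dimensions: h_i = 158 − 2×6.7 = 144.6 mm, b_i = 88.5 − 2×6.7 = 75.10 mm
Weak-axis I_min = (h_o·b_o³ − h_i·b_i³)/12 with b_o = 88.5, b_i = 75.10 mm (shorter outer/inner sides).
I_min = (158×88.5³ − 144.6×75.10³)/12 = 4.023×10^6 mm⁴
I = 4.023×10^6 mm⁴ = 4.023×10^-6 m⁴
Effective length L_e = K·L = 0.7 × 6.83 = 4.781 m
P_cr = π²EI / L_e² = π² × 205×10⁹ × 4.023×10^-6 / 4.781² = 3.561×10^5 N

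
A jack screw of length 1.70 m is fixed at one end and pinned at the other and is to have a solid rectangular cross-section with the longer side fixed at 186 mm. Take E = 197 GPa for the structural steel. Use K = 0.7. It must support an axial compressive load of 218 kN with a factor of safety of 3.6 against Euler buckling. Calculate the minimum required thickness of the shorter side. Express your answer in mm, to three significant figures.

Required P_cr = n·P = 3.6 × 218 = 784.8 kN
L_e = K·L = 0.7 × 1.70 = 1.190 m
Required I = P_cr·L_e²/(π²E) = 7.848×10^5 × 1.190² / (π² × 1.97×10^11) = 5.716×10^-7 m⁴
I_req = 5.716×10^5 mm⁴
Rectangle, weak axis: I_min = h·b³/12 with h = 186 mm fixed  ⇒  b = (12I/h)^(1/3) = 33.3 mm

b ≈ 33.3 mm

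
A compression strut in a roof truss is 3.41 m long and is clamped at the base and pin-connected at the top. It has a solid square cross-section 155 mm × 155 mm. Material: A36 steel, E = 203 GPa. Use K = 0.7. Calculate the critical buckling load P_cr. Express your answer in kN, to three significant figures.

I = a⁴/12 = 155⁴/12 = 4.810×10^7 mm⁴
I = 4.810×10^7 mm⁴ = 4.810×10^-5 m⁴
Effective length L_e = K·L = 0.7 × 3.41 = 2.387 m
P_cr = π²EI / L_e² = π² × 203×10⁹ × 4.810×10^-5 / 2.387² = 1.691×10^7 N

P_cr ≈ 16900 kN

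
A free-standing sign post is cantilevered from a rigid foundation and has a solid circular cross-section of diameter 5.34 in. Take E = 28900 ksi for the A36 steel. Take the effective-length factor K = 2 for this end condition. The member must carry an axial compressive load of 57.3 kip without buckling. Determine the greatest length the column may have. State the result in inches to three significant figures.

L_max ≈ 223 in

I = πd⁴/64 = π×5.34⁴/64 = 39.91 in⁴
At the buckling limit P_cr = P = 5.730×10^4 lb
From P_cr = π²EI/(K·L)²:  L = (1/K)·√(π²EI/P_cr) = (1/2)·√(π²×2.89×10^7×39.91/5.730×10^4)
L = 223 in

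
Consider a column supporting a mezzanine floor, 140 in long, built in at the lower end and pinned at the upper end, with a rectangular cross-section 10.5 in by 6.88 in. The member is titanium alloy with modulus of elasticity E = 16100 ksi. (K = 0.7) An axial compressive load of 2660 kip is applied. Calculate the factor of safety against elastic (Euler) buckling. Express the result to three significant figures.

n ≈ 1.77

Buckling occurs about the weak axis: I_min = h·b³/12 with b = 6.88 in (the shorter side).
I_min = 10.5×6.88³/12 = 285.0 in⁴
Effective length L_e = K·L = 0.7 × 140 = 98.00 in
P_cr = π²EI / L_e² = π² × 16100×10³ × 285.0 / 98.00² = 4.715×10^6 lb
Factor of safety n = P_cr / P = 4714.6 / 2660 = 1.77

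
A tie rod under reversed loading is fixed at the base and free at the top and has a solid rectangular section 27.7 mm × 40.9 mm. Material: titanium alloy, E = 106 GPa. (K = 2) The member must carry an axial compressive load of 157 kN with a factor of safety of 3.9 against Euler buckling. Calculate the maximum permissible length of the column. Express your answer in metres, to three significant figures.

L_max ≈ 0.176 m

Buckling occurs about the weak axis: I_min = h·b³/12 with b = 27.7 mm (the shorter side).
I_min = 40.9×27.7³/12 = 7.244×10^4 mm⁴
I = 7.244×10^-8 m⁴
Required critical load P_cr = n·P = 3.9 × 157 = 612.3 kN = 6.123×10^5 N
From P_cr = π²EI/(K·L)²:  L = (1/K)·√(π²EI/P_cr) = (1/2)·√(π²×1.06×10^11×7.244×10^-8/6.123×10^5)
L = 0.176 m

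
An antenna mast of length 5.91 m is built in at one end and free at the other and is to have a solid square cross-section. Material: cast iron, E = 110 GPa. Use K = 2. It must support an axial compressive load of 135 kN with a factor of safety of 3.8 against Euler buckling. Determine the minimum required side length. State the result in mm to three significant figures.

Required P_cr = n·P = 3.8 × 135 = 513.0 kN
L_e = K·L = 2 × 5.91 = 11.82 m
Required I = P_cr·L_e²/(π²E) = 5.130×10^5 × 11.82² / (π² × 1.10×10^11) = 6.602×10^-5 m⁴
I_req = 6.602×10^7 mm⁴
Solid square: I = a⁴/12  ⇒  a = (12I)^(1/4) = (12×6.602×10^7)^(1/4) = 168 mm

a ≈ 168 mm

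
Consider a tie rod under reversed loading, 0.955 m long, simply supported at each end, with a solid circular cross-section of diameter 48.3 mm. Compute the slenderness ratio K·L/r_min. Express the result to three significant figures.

I = πd⁴/64 = π×48.3⁴/64 = 2.672×10^5 mm⁴
A = 1.832×10^3 mm²;  r_min = √(I/A) = √(2.672×10^5/1.832×10^3) = 12.07 mm
L_e = K·L = 1 × 0.955 m = 0.9550 m = 955.00 mm
λ = L_e / r_min = 955.00 / 12.07 = 79.1

λ ≈ 79.1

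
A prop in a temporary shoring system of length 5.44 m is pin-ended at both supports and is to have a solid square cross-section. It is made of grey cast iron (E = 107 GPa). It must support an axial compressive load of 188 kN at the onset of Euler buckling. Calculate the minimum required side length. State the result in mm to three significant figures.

a ≈ 89.2 mm

L_e = K·L = 1 × 5.44 = 5.440 m
Required I = P_cr·L_e²/(π²E) = 1.880×10^5 × 5.440² / (π² × 1.07×10^11) = 5.268×10^-6 m⁴
I_req = 5.268×10^6 mm⁴
Solid square: I = a⁴/12  ⇒  a = (12I)^(1/4) = (12×5.268×10^6)^(1/4) = 89.2 mm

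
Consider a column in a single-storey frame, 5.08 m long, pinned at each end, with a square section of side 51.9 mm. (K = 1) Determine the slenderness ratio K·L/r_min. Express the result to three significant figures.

I = a⁴/12 = 51.9⁴/12 = 6.046×10^5 mm⁴
A = 2.694×10^3 mm²;  r_min = √(I/A) = √(6.046×10^5/2.694×10^3) = 14.98 mm
L_e = K·L = 1 × 5.08 m = 5.080 m = 5080.0 mm
λ = L_e / r_min = 5080.0 / 14.98 = 339

λ ≈ 339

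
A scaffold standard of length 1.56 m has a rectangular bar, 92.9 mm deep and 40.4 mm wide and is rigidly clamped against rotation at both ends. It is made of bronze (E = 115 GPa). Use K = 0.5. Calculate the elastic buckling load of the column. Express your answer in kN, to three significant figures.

Buckling occurs about the weak axis: I_min = h·b³/12 with b = 40.4 mm (the shorter side).
I_min = 92.9×40.4³/12 = 5.105×10^5 mm⁴
I = 5.105×10^5 mm⁴ = 5.105×10^-7 m⁴
Effective length L_e = K·L = 0.5 × 1.56 = 0.7800 m
P_cr = π²EI / L_e² = π² × 115×10⁹ × 5.105×10^-7 / 0.7800² = 9.523×10^5 N

P_cr ≈ 952 kN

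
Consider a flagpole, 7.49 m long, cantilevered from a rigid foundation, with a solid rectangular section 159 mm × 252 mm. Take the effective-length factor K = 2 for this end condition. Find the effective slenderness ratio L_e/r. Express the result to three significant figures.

For a rectangle r_min = b/√12 = 159/√12 = 45.90 mm
L_e = K·L = 2 × 7.49 m = 14.98 m = 14980 mm
λ = L_e / r_min = 14980 / 45.90 = 326

λ ≈ 326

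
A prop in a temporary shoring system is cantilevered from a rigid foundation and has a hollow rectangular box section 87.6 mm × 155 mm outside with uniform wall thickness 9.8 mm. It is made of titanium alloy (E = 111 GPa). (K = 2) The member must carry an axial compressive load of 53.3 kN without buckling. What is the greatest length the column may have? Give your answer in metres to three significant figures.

Inner dimensions: h_i = 155 − 2×9.8 = 135.4 mm, b_i = 87.6 − 2×9.8 = 68.00 mm
Weak-axis I_min = (h_o·b_o³ − h_i·b_i³)/12 with b_o = 87.6, b_i = 68.00 mm (shorter outer/inner sides).
I_min = (155×87.6³ − 135.4×68.00³)/12 = 5.135×10^6 mm⁴
I = 5.135×10^-6 m⁴
At the buckling limit P_cr = P = 5.330×10^4 N
From P_cr = π²EI/(K·L)²:  L = (1/K)·√(π²EI/P_cr) = (1/2)·√(π²×1.11×10^11×5.135×10^-6/5.330×10^4)
L = 5.14 m

L_max ≈ 5.14 m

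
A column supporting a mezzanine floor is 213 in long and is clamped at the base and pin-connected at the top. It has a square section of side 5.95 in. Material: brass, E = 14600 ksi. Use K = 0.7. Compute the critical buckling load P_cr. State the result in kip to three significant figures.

I = a⁴/12 = 5.95⁴/12 = 104.4 in⁴
Effective length L_e = K·L = 0.7 × 213 = 149.1 in
P_cr = π²EI / L_e² = π² × 14600×10³ × 104.4 / 149.1² = 6.770×10^5 lb

P_cr ≈ 677 kip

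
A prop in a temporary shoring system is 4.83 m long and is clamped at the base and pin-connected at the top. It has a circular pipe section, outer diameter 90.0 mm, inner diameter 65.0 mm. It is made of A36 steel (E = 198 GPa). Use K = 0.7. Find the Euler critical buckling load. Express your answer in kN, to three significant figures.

P_cr ≈ 401 kN

d_o = 90.0 mm, d_i = 65.0 mm
I = π(d_o⁴ − d_i⁴)/64 = π(90.0⁴ − 65.00⁴)/64 = 2.344×10^6 mm⁴
I = 2.344×10^6 mm⁴ = 2.344×10^-6 m⁴
Effective length L_e = K·L = 0.7 × 4.83 = 3.381 m
P_cr = π²EI / L_e² = π² × 198×10⁹ × 2.344×10^-6 / 3.381² = 4.008×10^5 N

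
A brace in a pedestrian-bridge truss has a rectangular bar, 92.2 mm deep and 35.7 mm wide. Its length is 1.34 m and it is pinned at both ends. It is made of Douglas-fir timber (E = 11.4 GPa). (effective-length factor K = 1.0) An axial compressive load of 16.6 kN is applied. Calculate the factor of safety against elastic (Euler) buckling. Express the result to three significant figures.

n ≈ 1.32

Buckling occurs about the weak axis: I_min = h·b³/12 with b = 35.7 mm (the shorter side).
I_min = 92.2×35.7³/12 = 3.496×10^5 mm⁴
I = 3.496×10^5 mm⁴ = 3.496×10^-7 m⁴
Effective length L_e = K·L = 1 × 1.34 = 1.340 m
P_cr = π²EI / L_e² = π² × 11.4×10⁹ × 3.496×10^-7 / 1.340² = 2.191×10^4 N
Factor of safety n = P_cr / P = 21.905 / 16.6 = 1.32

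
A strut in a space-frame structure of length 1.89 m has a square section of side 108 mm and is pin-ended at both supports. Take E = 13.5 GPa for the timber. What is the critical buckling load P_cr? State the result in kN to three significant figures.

P_cr ≈ 423 kN

I = a⁴/12 = 108⁴/12 = 1.134×10^7 mm⁴
I = 1.134×10^7 mm⁴ = 1.134×10^-5 m⁴
Effective length L_e = K·L = 1 × 1.89 = 1.890 m
P_cr = π²EI / L_e² = π² × 13.5×10⁹ × 1.134×10^-5 / 1.890² = 4.229×10^5 N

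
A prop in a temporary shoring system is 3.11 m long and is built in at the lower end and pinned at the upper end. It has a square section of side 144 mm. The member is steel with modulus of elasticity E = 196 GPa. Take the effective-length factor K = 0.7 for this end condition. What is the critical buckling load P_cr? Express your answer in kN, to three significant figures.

P_cr ≈ 14600 kN

I = a⁴/12 = 144⁴/12 = 3.583×10^7 mm⁴
I = 3.583×10^7 mm⁴ = 3.583×10^-5 m⁴
Effective length L_e = K·L = 0.7 × 3.11 = 2.177 m
P_cr = π²EI / L_e² = π² × 196×10⁹ × 3.583×10^-5 / 2.177² = 1.463×10^7 N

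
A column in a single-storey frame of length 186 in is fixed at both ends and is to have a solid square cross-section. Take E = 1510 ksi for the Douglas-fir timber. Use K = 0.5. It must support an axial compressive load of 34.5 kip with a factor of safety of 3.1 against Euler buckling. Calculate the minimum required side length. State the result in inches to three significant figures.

a ≈ 5.22 in

Required P_cr = n·P = 3.1 × 34.5 = 107.0 kip
L_e = K·L = 0.5 × 186 = 93.00 in
Required I = P_cr·L_e²/(π²E) = 1.069×10^5 × 93.00² / (π² × 1.51×10^6) = 62.07 in⁴
Solid square: I = a⁴/12  ⇒  a = (12I)^(1/4) = (12×62.07)^(1/4) = 5.22 in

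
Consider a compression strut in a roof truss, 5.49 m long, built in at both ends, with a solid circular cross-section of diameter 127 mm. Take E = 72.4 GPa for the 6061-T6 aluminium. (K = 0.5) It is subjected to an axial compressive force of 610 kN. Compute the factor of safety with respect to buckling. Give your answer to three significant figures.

n ≈ 1.99

I = πd⁴/64 = π×127⁴/64 = 1.277×10^7 mm⁴
I = 1.277×10^7 mm⁴ = 1.277×10^-5 m⁴
Effective length L_e = K·L = 0.5 × 5.49 = 2.745 m
P_cr = π²EI / L_e² = π² × 72.4×10⁹ × 1.277×10^-5 / 2.745² = 1.211×10^6 N
Factor of safety n = P_cr / P = 1211.0 / 610 = 1.99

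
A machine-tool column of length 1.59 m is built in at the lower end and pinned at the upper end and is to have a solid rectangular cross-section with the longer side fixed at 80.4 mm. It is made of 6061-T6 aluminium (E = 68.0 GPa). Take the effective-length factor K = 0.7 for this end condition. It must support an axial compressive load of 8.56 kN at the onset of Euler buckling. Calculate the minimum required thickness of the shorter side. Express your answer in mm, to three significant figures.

b ≈ 13.3 mm

L_e = K·L = 0.7 × 1.59 = 1.113 m
Required I = P_cr·L_e²/(π²E) = 8.560×10^3 × 1.113² / (π² × 6.80×10^10) = 1.580×10^-8 m⁴
I_req = 1.580×10^4 mm⁴
Rectangle, weak axis: I_min = h·b³/12 with h = 80.4 mm fixed  ⇒  b = (12I/h)^(1/3) = 13.3 mm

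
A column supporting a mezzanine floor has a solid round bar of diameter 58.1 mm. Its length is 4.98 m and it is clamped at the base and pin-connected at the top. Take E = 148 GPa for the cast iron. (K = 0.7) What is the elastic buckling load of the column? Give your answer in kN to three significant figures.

P_cr ≈ 67.2 kN

I = πd⁴/64 = π×58.1⁴/64 = 5.593×10^5 mm⁴
I = 5.593×10^5 mm⁴ = 5.593×10^-7 m⁴
Effective length L_e = K·L = 0.7 × 4.98 = 3.486 m
P_cr = π²EI / L_e² = π² × 148×10⁹ × 5.593×10^-7 / 3.486² = 6.723×10^4 N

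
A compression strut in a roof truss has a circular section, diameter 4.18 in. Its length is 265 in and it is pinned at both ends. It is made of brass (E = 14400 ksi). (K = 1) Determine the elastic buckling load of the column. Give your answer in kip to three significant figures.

P_cr ≈ 30.3 kip

I = πd⁴/64 = π×4.18⁴/64 = 14.99 in⁴
Effective length L_e = K·L = 1 × 265 = 265.0 in
P_cr = π²EI / L_e² = π² × 14400×10³ × 14.99 / 265.0² = 3.033×10^4 lb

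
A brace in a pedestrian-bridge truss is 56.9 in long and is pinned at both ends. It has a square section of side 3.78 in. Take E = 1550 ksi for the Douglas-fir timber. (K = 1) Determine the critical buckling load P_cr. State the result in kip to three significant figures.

I = a⁴/12 = 3.78⁴/12 = 17.01 in⁴
Effective length L_e = K·L = 1 × 56.9 = 56.90 in
P_cr = π²EI / L_e² = π² × 1550×10³ × 17.01 / 56.90² = 8.039×10^4 lb

P_cr ≈ 80.4 kip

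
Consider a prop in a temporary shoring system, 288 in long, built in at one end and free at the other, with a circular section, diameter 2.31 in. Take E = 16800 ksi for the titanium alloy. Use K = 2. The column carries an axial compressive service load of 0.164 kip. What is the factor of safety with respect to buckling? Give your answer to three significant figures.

I = πd⁴/64 = π×2.31⁴/64 = 1.398 in⁴
Effective length L_e = K·L = 2 × 288 = 576.0 in
P_cr = π²EI / L_e² = π² × 16800×10³ × 1.398 / 576.0² = 698.5 lb
Factor of safety n = P_cr / P = 0.69852 / 0.164 = 4.26

n ≈ 4.26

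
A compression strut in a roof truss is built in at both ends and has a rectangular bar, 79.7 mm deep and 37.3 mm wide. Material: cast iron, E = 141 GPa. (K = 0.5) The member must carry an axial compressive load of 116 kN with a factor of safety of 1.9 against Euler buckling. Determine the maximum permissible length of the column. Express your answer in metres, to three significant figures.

Buckling occurs about the weak axis: I_min = h·b³/12 with b = 37.3 mm (the shorter side).
I_min = 79.7×37.3³/12 = 3.447×10^5 mm⁴
I = 3.447×10^-7 m⁴
Required critical load P_cr = n·P = 1.9 × 116 = 220.4 kN = 2.204×10^5 N
From P_cr = π²EI/(K·L)²:  L = (1/K)·√(π²EI/P_cr) = (1/0.5)·√(π²×1.41×10^11×3.447×10^-7/2.204×10^5)
L = 2.95 m

L_max ≈ 2.95 m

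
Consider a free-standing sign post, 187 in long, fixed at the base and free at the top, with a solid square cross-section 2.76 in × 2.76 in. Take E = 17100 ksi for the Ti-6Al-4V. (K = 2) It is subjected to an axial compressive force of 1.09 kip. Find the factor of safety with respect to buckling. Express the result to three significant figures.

I = a⁴/12 = 2.76⁴/12 = 4.836 in⁴
Effective length L_e = K·L = 2 × 187 = 374.0 in
P_cr = π²EI / L_e² = π² × 17100×10³ × 4.836 / 374.0² = 5.835×10^3 lb
Factor of safety n = P_cr / P = 5.8346 / 1.09 = 5.35

n ≈ 5.35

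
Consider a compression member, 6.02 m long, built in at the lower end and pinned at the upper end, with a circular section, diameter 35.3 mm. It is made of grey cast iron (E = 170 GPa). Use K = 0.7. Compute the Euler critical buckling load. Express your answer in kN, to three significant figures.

P_cr ≈ 7.20 kN

I = πd⁴/64 = π×35.3⁴/64 = 7.622×10^4 mm⁴
I = 7.622×10^4 mm⁴ = 7.622×10^-8 m⁴
Effective length L_e = K·L = 0.7 × 6.02 = 4.214 m
P_cr = π²EI / L_e² = π² × 170×10⁹ × 7.622×10^-8 / 4.214² = 7.202×10^3 N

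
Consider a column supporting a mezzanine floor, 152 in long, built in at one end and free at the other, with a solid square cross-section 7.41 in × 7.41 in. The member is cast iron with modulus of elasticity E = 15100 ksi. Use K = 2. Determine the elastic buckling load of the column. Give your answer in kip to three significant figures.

I = a⁴/12 = 7.41⁴/12 = 251.2 in⁴
Effective length L_e = K·L = 2 × 152 = 304.0 in
P_cr = π²EI / L_e² = π² × 15100×10³ × 251.2 / 304.0² = 4.052×10^5 lb

P_cr ≈ 405 kip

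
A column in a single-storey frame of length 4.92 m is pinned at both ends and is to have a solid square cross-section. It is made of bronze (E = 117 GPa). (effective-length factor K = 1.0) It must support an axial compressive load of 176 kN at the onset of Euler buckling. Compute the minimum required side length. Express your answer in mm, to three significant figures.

a ≈ 81.6 mm

L_e = K·L = 1 × 4.92 = 4.920 m
Required I = P_cr·L_e²/(π²E) = 1.760×10^5 × 4.920² / (π² × 1.17×10^11) = 3.689×10^-6 m⁴
I_req = 3.689×10^6 mm⁴
Solid square: I = a⁴/12  ⇒  a = (12I)^(1/4) = (12×3.689×10^6)^(1/4) = 81.6 mm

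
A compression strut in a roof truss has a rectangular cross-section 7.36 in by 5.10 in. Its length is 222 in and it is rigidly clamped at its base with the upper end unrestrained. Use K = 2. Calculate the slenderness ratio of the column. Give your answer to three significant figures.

λ ≈ 302

For a rectangle r_min = b/√12 = 5.10/√12 = 1.472 in
L_e = K·L = 2 × 222 = 444.0 in
λ = L_e / r_min = 444.00 / 1.472 = 302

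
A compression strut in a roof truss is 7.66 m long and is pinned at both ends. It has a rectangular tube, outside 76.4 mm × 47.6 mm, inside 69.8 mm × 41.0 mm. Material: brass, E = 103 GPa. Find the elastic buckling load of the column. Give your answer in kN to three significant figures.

Weak-axis I_min = (h_o·b_o³ − h_i·b_i³)/12 with b_o = 47.6, b_i = 41.00 mm (shorter outer/inner sides).
I_min = (76.4×47.6³ − 69.80×41.00³)/12 = 2.858×10^5 mm⁴
I = 2.858×10^5 mm⁴ = 2.858×10^-7 m⁴
Effective length L_e = K·L = 1 × 7.66 = 7.660 m
P_cr = π²EI / L_e² = π² × 103×10⁹ × 2.858×10^-7 / 7.660² = 4.951×10^3 N

P_cr ≈ 4.95 kN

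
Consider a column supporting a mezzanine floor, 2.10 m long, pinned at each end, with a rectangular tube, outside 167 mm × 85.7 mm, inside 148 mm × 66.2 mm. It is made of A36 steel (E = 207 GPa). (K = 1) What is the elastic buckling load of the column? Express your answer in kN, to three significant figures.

Weak-axis I_min = (h_o·b_o³ − h_i·b_i³)/12 with b_o = 85.7, b_i = 66.20 mm (shorter outer/inner sides).
I_min = (167×85.7³ − 148.0×66.20³)/12 = 5.181×10^6 mm⁴
I = 5.181×10^6 mm⁴ = 5.181×10^-6 m⁴
Effective length L_e = K·L = 1 × 2.10 = 2.100 m
P_cr = π²EI / L_e² = π² × 207×10⁹ × 5.181×10^-6 / 2.100² = 2.400×10^6 N

P_cr ≈ 2400 kN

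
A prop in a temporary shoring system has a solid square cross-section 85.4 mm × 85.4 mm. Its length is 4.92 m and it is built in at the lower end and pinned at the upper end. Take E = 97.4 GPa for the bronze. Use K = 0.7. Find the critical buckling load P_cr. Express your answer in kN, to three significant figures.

P_cr ≈ 359 kN

I = a⁴/12 = 85.4⁴/12 = 4.433×10^6 mm⁴
I = 4.433×10^6 mm⁴ = 4.433×10^-6 m⁴
Effective length L_e = K·L = 0.7 × 4.92 = 3.444 m
P_cr = π²EI / L_e² = π² × 97.4×10⁹ × 4.433×10^-6 / 3.444² = 3.592×10^5 N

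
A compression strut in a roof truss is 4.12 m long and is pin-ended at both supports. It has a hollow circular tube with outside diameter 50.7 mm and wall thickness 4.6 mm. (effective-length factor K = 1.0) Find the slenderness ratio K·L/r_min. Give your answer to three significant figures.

λ ≈ 252

Inner diameter d_i = 50.7 − 2×4.6 = 41.50 mm
I = π(d_o⁴ − d_i⁴)/64 = π(50.7⁴ − 41.50⁴)/64 = 1.787×10^5 mm⁴
A = 666.2 mm²;  r_min = √(I/A) = √(1.787×10^5/666.2) = 16.38 mm
L_e = K·L = 1 × 4.12 m = 4.120 m = 4120.0 mm
λ = L_e / r_min = 4120.0 / 16.38 = 252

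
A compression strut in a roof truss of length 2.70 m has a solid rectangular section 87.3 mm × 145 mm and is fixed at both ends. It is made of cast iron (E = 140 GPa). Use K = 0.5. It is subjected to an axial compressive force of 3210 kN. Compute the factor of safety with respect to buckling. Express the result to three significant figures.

n ≈ 1.90

Buckling occurs about the weak axis: I_min = h·b³/12 with b = 87.3 mm (the shorter side).
I_min = 145×87.3³/12 = 8.040×10^6 mm⁴
I = 8.040×10^6 mm⁴ = 8.040×10^-6 m⁴
Effective length L_e = K·L = 0.5 × 2.70 = 1.350 m
P_cr = π²EI / L_e² = π² × 140×10⁹ × 8.040×10^-6 / 1.350² = 6.095×10^6 N
Factor of safety n = P_cr / P = 6095.2 / 3210 = 1.90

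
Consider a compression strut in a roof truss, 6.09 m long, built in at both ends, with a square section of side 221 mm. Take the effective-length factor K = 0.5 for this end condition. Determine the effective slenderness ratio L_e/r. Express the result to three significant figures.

λ ≈ 47.7

For a square r = a/√12 = 221/√12 = 63.80 mm
L_e = K·L = 0.5 × 6.09 m = 3.045 m = 3045.0 mm
λ = L_e / r_min = 3045.0 / 63.80 = 47.7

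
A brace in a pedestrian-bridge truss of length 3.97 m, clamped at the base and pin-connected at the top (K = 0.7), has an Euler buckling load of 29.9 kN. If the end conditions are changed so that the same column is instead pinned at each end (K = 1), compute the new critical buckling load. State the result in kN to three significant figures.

P_cr ∝ 1/K², so P_cr,new = P_cr,old × (K_old/K_new)² = 29.9 × (0.7/1)²
= 29.9 × 0.4900 = 14.7 kN

P_cr ≈ 14.7 kN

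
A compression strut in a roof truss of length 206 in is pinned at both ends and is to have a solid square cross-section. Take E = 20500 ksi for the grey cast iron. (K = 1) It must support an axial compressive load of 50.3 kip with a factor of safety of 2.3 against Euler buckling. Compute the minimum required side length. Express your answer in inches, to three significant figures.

a ≈ 4.13 in

Required P_cr = n·P = 2.3 × 50.3 = 115.7 kip
L_e = K·L = 1 × 206 = 206.0 in
Required I = P_cr·L_e²/(π²E) = 1.157×10^5 × 206.0² / (π² × 2.05×10^7) = 24.26 in⁴
Solid square: I = a⁴/12  ⇒  a = (12I)^(1/4) = (12×24.26)^(1/4) = 4.13 in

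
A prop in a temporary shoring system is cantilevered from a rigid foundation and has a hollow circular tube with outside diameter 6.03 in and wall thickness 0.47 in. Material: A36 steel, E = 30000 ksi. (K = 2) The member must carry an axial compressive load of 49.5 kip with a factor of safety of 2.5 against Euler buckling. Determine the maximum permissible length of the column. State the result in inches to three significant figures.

Inner diameter d_i = 6.03 − 2×0.47 = 5.090 in
I = π(d_o⁴ − d_i⁴)/64 = π(6.03⁴ − 5.090⁴)/64 = 31.95 in⁴
Required critical load P_cr = n·P = 2.5 × 49.5 = 123.8 kip = 1.238×10^5 lb
From P_cr = π²EI/(K·L)²:  L = (1/K)·√(π²EI/P_cr) = (1/2)·√(π²×3.00×10^7×31.95/1.238×10^5)
L = 138 in

L_max ≈ 138 in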